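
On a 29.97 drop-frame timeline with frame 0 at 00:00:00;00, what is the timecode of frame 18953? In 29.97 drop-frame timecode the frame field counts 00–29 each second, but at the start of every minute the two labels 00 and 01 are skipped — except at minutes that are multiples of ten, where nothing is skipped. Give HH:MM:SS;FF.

00:10:32;11

Each 10-minute DF block holds 10 × 60 × 30 − 9 × 2 = 17982 frames. 18953 ÷ 17982 → 1 full block, remainder 971.
Within the partial block the first minute is 1800 frames and each further minute 1798, so 0 further minute boundaries passed. Total skipped labels = 18 × 1 + 2 × 0 = 18.
Non-drop label index = 18953 + 18 = 18971; at 30 labels/s that is 00:10:32:11, i.e. DF 00:10:32;11.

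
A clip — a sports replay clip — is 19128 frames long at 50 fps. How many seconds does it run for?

Running time = 19128 / (50) = 382.56 s.

382.56 seconds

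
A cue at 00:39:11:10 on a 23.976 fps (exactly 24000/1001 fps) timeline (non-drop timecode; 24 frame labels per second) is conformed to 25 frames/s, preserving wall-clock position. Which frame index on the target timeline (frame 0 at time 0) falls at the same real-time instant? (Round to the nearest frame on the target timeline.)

frame 58844

Source frame index: (0×3600 + 39×60 + 11) × 24 + 10 = 56434.
Real time: 56434 / (24000/1001) = 28245217/12000 s.
Target frame: (28245217/12000) × (25) = 28245217/480 ≈ 58844.202 → 58844.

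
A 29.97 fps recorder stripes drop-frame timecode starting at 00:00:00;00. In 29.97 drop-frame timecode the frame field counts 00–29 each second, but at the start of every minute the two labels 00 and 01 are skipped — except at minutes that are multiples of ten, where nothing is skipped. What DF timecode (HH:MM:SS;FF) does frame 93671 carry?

Ten DF minutes hold 17982 frames, so frame 93671 lies in block 5 (frames 89910–107891) with 3761 frames into that block.
The block's first minute is 1800 frames and the rest 1798 each; 3761 frames reaches minute 2, so 5 × 18 + 2 × 2 = 94 labels have been skipped so far.
Adding those back, label number 93671 + 94 = 93765 at 30 labels/s is 3125 s + 15 f = 0 h 52 min 5 s frame 15, i.e. 00:52:05;15.

00:52:05;15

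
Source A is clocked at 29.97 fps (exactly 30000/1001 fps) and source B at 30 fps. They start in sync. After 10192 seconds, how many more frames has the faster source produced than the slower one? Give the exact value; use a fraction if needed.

3360/11 frames

A emits 30000/1001 × 10192 = 3360000/11 frames; B emits 30 × 10192 = 305760.
Difference = 3360/11 frames (≈ 305.4545); B is ahead of A.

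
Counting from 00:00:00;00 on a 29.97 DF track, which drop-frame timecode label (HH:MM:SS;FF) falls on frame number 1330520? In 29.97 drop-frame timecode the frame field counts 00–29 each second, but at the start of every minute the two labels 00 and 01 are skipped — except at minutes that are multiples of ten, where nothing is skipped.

Each 10-minute DF block holds 10 × 60 × 30 − 9 × 2 = 17982 frames. 1330520 ÷ 17982 → 73 full blocks, remainder 17834.
Within the partial block the first minute is 1800 frames and each further minute 1798, so 9 further minute boundaries passed. Total skipped labels = 18 × 73 + 2 × 9 = 1332.
Non-drop label index = 1330520 + 1332 = 1331852; at 30 labels/s that is 12:19:55:02, i.e. DF 12:19:55;02.

12:19:55;02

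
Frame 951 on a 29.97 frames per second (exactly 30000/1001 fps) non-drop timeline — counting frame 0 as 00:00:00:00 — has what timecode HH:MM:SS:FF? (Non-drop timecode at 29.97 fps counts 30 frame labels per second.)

00:00:31:21

951 ÷ 30 = 31 full seconds, remainder 21 frames.
31 s = 0 h 0 min 31 s.
Timecode: 00:00:31:21.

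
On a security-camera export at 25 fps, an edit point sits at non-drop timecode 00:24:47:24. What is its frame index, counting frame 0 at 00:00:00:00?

Total seconds to the label: (0 × 3600 + 24 × 60 + 47) = 1487.
Frame index = 1487 × 25 + 24 = 37199.

frame 37199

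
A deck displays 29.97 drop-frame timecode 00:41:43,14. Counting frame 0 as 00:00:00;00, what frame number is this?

75030

As if non-drop at 30 labels/s: (0 × 3600 + 41 × 60 + 43) × 30 + 14 = 75104.
Minute boundaries passed: 41; those not divisible by 10: 41 − 4 = 37; dropped labels = 2 × 37 = 74.
Actual frame index = 75104 − 74 = 75030.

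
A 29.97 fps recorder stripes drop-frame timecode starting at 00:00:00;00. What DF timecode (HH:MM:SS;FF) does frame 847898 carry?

Each 10-minute DF block holds 10 × 60 × 30 − 9 × 2 = 17982 frames. 847898 ÷ 17982 → 47 full blocks, remainder 2744.
Within the partial block the first minute is 1800 frames and each further minute 1798, so 1 further minute boundary passed. Total skipped labels = 18 × 47 + 2 × 1 = 848.
Non-drop label index = 847898 + 848 = 848746; at 30 labels/s that is 07:51:31:16, i.e. DF 07:51:31;16.

07:51:31;16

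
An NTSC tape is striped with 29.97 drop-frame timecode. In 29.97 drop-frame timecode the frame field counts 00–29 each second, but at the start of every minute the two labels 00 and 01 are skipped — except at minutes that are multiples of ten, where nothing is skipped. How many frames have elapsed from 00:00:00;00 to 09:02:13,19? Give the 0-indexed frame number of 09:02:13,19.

As if non-drop at 30 labels/s: (9 × 3600 + 2 × 60 + 13) × 30 + 19 = 976009.
Minute boundaries passed: 542; those not divisible by 10: 542 − 54 = 488; dropped labels = 2 × 488 = 976.
Actual frame index = 976009 − 976 = 975033.

975033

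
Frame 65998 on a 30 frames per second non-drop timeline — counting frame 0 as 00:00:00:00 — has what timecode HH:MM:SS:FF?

65998 ÷ 30 = 2199 full seconds, remainder 28 frames.
2199 s = 0 h 36 min 39 s.
Timecode: 00:36:39:28.

00:36:39:28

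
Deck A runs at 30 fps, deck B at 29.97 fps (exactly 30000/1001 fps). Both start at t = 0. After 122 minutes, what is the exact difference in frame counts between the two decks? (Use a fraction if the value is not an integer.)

219600/1001 frames

122 min = 7320 s.
A emits 30 × 7320 = 219600 frames; B emits 30000/1001 × 7320 = 219600000/1001.
Difference = 219600/1001 frames (≈ 219.3806); B is behind A.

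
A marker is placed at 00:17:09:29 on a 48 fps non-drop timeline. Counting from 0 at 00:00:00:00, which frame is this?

frame 49421

Total seconds to the label: (0 × 3600 + 17 × 60 + 9) = 1029.
Frame index = 1029 × 48 + 29 = 49421.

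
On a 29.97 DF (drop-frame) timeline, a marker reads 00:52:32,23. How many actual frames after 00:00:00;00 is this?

As if non-drop at 30 labels/s: (0 × 3600 + 52 × 60 + 32) × 30 + 23 = 94583.
Minute boundaries passed: 52; those not divisible by 10: 52 − 5 = 47; dropped labels = 2 × 47 = 94.
Actual frame index = 94583 − 94 = 94489.

94489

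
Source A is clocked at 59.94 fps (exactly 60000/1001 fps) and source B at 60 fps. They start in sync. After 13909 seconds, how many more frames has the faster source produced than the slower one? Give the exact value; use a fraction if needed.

A emits 60000/1001 × 13909 = 119220000/143 frames; B emits 60 × 13909 = 834540.
Difference = 119220/143 frames (≈ 833.7063); B is ahead of A.

119220/143 frames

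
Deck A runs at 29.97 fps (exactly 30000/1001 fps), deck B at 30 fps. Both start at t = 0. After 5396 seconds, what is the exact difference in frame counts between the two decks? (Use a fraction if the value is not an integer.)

A emits 30000/1001 × 5396 = 161880000/1001 frames; B emits 30 × 5396 = 161880.
Difference = 161880/1001 frames (≈ 161.7183); B is ahead of A.

161880/1001 frames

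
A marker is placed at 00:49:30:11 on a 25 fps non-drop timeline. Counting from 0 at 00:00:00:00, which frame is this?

frame 74261

Total seconds to the label: (0 × 3600 + 49 × 60 + 30) = 2970.
Frame index = 2970 × 25 + 11 = 74261.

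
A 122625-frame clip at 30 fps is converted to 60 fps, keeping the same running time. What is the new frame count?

Target frames = source frames × (target rate / source rate) = 122625 × (60)/(30) = 122625 × 2 = 245250.

245250 frames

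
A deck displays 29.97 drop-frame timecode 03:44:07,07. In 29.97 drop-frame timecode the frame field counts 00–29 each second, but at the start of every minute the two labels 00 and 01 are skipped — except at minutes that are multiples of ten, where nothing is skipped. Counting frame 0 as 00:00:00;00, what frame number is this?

403013

Complete 10-minute blocks: 22, each 17982 frames → 395604.
Remaining 4 whole minutes in the current block: 1800 + 3 × 1798 = 7194 frames.
Within the current minute: 7 × 30 + 7 − 2 = 215 (labels ;00/;01 skipped at this minute). Total = 395604 + 7194 + 215 = 403013.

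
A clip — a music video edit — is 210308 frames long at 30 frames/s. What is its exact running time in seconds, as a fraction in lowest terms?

105154/15 seconds

Running time = 210308 ÷ (30) = 210308 × 1/30 = 105154/15 s.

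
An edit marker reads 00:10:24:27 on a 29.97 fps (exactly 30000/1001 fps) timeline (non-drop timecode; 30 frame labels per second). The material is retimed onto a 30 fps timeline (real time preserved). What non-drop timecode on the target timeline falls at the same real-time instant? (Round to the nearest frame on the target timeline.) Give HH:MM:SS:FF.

Source frame index: (0×3600 + 10×60 + 24) × 30 + 27 = 18747.
Real time: 18747 / (30000/1001) = 6255249/10000 s.
Target frame: (6255249/10000) × (30) = 18765747/1000 ≈ 18765.747 → 18766.
At 30 labels/s: frame 18766 → 00:10:25:16.

00:10:25:16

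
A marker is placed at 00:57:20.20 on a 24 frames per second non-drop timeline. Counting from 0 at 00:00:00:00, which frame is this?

Total seconds to the label: (0 × 3600 + 57 × 60 + 20) = 3440.
Frame index = 3440 × 24 + 20 = 82580.

82580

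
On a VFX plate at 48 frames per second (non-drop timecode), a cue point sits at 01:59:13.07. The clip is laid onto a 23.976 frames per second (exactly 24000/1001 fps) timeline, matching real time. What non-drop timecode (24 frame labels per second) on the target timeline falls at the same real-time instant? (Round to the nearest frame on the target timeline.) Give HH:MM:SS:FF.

01:59:06:00

Source frame index: (1×3600 + 59×60 + 13) × 48 + 7 = 343351.
Real time: 343351 / (48) = 343351/48 s.
Target frame: (343351/48) × (24000/1001) = 171675500/1001 ≈ 171503.996 → 171504.
At 24 labels/s: frame 171504 → 01:59:06:00.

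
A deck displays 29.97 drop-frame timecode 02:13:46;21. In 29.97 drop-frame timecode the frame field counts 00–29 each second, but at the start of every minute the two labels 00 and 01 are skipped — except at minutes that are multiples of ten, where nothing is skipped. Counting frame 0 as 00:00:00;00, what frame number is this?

As if non-drop at 30 labels/s: (2 × 3600 + 13 × 60 + 46) × 30 + 21 = 240801.
Minute boundaries passed: 133; those not divisible by 10: 133 − 13 = 120; dropped labels = 2 × 120 = 240.
Actual frame index = 240801 − 240 = 240561.

240561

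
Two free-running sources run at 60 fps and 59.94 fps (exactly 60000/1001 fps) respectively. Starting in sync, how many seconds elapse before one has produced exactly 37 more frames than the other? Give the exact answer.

37037/60 seconds

The gap grows by |60000/1001 − 60| = 60/1001 frames per second.
Time for a 37-frame gap: 37 ÷ (60/1001) = 37037/60 s.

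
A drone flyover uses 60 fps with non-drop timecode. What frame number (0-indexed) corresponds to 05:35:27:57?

Total seconds to the label: (5 × 3600 + 35 × 60 + 27) = 20127.
Frame index = 20127 × 60 + 57 = 1207677.

frame 1207677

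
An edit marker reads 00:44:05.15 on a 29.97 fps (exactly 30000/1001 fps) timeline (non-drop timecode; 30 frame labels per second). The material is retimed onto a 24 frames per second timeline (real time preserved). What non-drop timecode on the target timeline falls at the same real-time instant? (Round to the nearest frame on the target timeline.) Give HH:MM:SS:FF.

00:44:08:03

Source frame index: (0×3600 + 44×60 + 5) × 30 + 15 = 79365.
Real time: 79365 / (30000/1001) = 5296291/2000 s.
Target frame: (5296291/2000) × (24) = 15888873/250 ≈ 63555.492 → 63555.
At 24 labels/s: frame 63555 → 00:44:08:03.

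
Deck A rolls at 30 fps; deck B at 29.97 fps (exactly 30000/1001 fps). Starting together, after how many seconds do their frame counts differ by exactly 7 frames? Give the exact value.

The gap grows by |30000/1001 − 30| = 30/1001 frames per second.
Time for a 7-frame gap: 7 ÷ (30/1001) = 7007/30 s.

7007/30 seconds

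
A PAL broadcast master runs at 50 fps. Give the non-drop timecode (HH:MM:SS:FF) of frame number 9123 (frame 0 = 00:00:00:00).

00:03:02:23

9123 ÷ 50 = 182 full seconds, remainder 23 frames.
182 s = 0 h 3 min 2 s.
Timecode: 00:03:02:23.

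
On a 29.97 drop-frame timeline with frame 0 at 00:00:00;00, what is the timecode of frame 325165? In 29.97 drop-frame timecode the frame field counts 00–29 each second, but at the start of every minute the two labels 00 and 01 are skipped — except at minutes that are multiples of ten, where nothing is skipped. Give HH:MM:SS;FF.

Each 10-minute DF block holds 10 × 60 × 30 − 9 × 2 = 17982 frames. 325165 ÷ 17982 → 18 full blocks, remainder 1489.
Within the partial block the first minute is 1800 frames and each further minute 1798, so 0 further minute boundaries passed. Total skipped labels = 18 × 18 + 2 × 0 = 324.
Non-drop label index = 325165 + 324 = 325489; at 30 labels/s that is 03:00:49:19, i.e. DF 03:00:49;19.

03:00:49;19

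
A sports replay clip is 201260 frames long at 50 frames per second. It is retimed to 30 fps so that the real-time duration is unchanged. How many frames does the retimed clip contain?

120756 frames

Target frames = source frames × (target rate / source rate) = 201260 × (30)/(50) = 201260 × 3/5 = 120756.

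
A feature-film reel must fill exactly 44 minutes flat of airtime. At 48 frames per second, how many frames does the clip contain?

126720 frames

44 min = 2640 s.
Frames = 2640 × 48 = 126720.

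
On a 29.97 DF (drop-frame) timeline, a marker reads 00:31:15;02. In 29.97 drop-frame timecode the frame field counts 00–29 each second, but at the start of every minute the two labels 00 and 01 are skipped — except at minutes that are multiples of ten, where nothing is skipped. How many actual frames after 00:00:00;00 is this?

56196

As if non-drop at 30 labels/s: (0 × 3600 + 31 × 60 + 15) × 30 + 2 = 56252.
Minute boundaries passed: 31; those not divisible by 10: 31 − 3 = 28; dropped labels = 2 × 28 = 56.
Actual frame index = 56252 − 56 = 56196.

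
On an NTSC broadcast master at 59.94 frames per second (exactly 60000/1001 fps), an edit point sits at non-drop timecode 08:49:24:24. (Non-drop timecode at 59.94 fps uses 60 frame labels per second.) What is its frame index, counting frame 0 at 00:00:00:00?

Total seconds to the label: (8 × 3600 + 49 × 60 + 24) = 31764.
Frame index = 31764 × 60 + 24 = 1905864.

frame 1905864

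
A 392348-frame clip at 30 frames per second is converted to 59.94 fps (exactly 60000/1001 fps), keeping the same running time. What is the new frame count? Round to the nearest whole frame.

783912 frames

Frames at target rate = 392348 × (60000/1001) / (30) = 71336000/91 ≈ 783912.088.
Nearest whole frame: 783912.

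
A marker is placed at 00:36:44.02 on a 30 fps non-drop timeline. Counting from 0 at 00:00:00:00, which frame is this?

Total seconds to the label: (0 × 3600 + 36 × 60 + 44) = 2204.
Frame index = 2204 × 30 + 2 = 66122.

66122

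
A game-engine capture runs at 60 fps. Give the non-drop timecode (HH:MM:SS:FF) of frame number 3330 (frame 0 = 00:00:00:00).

3330 ÷ 60 = 55 full seconds, remainder 30 frames.
55 s = 0 h 0 min 55 s.
Timecode: 00:00:55:30.

00:00:55:30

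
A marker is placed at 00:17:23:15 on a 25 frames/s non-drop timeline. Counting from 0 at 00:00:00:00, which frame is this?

26090

Total seconds to the label: (0 × 3600 + 17 × 60 + 23) = 1043.
Frame index = 1043 × 25 + 15 = 26090.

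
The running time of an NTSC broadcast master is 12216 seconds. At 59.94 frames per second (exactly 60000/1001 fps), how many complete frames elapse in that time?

Frames = 12216 × 60000/1001 = 732960000/1001 ≈ 732227.7722.
Complete frames: 732227.

732227 frames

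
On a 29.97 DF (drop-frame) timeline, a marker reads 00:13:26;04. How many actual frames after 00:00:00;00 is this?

Complete 10-minute blocks: 1, each 17982 frames → 17982.
Remaining 3 whole minutes in the current block: 1800 + 2 × 1798 = 5396 frames.
Within the current minute: 26 × 30 + 4 − 2 = 782 (labels ;00/;01 skipped at this minute). Total = 17982 + 5396 + 782 = 24160.

24160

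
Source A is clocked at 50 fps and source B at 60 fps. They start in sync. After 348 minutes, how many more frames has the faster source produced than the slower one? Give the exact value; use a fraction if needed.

208800 frames

348 min = 20880 s.
A emits 50 × 20880 = 1044000 frames; B emits 60 × 20880 = 1252800.
Difference = 208800 frames; B is ahead of A.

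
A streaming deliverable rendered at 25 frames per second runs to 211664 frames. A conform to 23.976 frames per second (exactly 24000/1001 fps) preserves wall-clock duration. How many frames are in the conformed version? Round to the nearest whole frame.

202994 frames

Frames at target rate = 211664 × (24000/1001) / (25) = 203197440/1001 ≈ 202994.446.
Nearest whole frame: 202994.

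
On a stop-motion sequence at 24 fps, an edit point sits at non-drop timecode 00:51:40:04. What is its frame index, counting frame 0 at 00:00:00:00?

74404

Total seconds to the label: (0 × 3600 + 51 × 60 + 40) = 3100.
Frame index = 3100 × 24 + 4 = 74404.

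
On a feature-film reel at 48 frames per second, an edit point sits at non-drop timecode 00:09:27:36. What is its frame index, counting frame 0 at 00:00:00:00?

Total seconds to the label: (0 × 3600 + 9 × 60 + 27) = 567.
Frame index = 567 × 48 + 36 = 27252.

27252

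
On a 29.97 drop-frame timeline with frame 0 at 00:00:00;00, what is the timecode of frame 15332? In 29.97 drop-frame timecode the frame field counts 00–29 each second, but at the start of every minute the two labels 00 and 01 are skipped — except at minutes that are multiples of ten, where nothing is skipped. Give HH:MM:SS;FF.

Each 10-minute DF block holds 10 × 60 × 30 − 9 × 2 = 17982 frames. 15332 ÷ 17982 → 0 full blocks, remainder 15332.
Within the partial block the first minute is 1800 frames and each further minute 1798, so 8 further minute boundaries passed. Total skipped labels = 18 × 0 + 2 × 8 = 16.
Non-drop label index = 15332 + 16 = 15348; at 30 labels/s that is 00:08:31:18, i.e. DF 00:08:31;18.

00:08:31;18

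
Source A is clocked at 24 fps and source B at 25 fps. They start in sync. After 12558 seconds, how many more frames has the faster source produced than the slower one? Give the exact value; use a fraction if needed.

12558 frames

A emits 24 × 12558 = 301392 frames; B emits 25 × 12558 = 313950.
Difference = 12558 frames; B is ahead of A.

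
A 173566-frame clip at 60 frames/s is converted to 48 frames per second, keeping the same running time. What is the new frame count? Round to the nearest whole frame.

Frames at target rate = 173566 × (48) / (60) = 694264/5 ≈ 138852.800.
Nearest whole frame: 138853.

138853 frames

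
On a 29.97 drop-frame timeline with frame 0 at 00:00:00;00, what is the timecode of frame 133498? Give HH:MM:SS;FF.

01:14:14;12

Ten DF minutes hold 17982 frames, so frame 133498 lies in block 7 (frames 125874–143855) with 7624 frames into that block.
The block's first minute is 1800 frames and the rest 1798 each; 7624 frames reaches minute 4, so 7 × 18 + 4 × 2 = 134 labels have been skipped so far.
Adding those back, label number 133498 + 134 = 133632 at 30 labels/s is 4454 s + 12 f = 1 h 14 min 14 s frame 12, i.e. 01:14:14;12.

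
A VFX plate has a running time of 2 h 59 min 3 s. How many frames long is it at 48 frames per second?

515664 frames

2 h 59 min 3 s = 10743 s.
Frames = 10743 × 48 = 515664.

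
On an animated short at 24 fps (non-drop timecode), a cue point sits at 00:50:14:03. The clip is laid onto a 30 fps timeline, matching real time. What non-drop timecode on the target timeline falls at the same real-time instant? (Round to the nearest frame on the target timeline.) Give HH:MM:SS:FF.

00:50:14:04

Source frame index: (0×3600 + 50×60 + 14) × 24 + 3 = 72339.
Real time: 72339 / (24) = 24113/8 s.
Target frame: (24113/8) × (30) = 361695/4 ≈ 90423.750 → 90424.
At 30 labels/s: frame 90424 → 00:50:14:04.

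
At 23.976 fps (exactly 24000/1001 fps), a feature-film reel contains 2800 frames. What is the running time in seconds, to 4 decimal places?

116.7833 seconds

Running time = 2800 × 1001/24000 = 7007/60 s ≈ 116.7833 s.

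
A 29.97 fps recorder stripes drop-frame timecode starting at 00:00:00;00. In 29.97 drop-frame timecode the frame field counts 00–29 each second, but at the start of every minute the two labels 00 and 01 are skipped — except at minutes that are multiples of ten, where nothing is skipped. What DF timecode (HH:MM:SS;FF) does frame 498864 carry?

04:37:25;14

Each 10-minute DF block holds 10 × 60 × 30 − 9 × 2 = 17982 frames. 498864 ÷ 17982 → 27 full blocks, remainder 13350.
Within the partial block the first minute is 1800 frames and each further minute 1798, so 7 further minute boundaries passed. Total skipped labels = 18 × 27 + 2 × 7 = 500.
Non-drop label index = 498864 + 500 = 499364; at 30 labels/s that is 04:37:25:14, i.e. DF 04:37:25;14.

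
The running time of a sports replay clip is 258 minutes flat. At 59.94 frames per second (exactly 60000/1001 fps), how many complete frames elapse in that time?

258 min = 15480 s.
Frames = 15480 × 60000/1001 = 928800000/1001 ≈ 927872.1279.
Complete frames: 927872.

927872 frames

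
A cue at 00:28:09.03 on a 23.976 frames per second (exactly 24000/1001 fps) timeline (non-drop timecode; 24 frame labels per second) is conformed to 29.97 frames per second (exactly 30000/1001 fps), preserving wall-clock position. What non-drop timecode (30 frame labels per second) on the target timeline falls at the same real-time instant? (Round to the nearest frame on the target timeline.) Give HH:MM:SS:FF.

00:28:09:04

Source frame index: (0×3600 + 28×60 + 9) × 24 + 3 = 40539.
Real time: 40539 / (24000/1001) = 13526513/8000 s.
Target frame: (13526513/8000) × (30000/1001) = 202695/4 ≈ 50673.750 → 50674.
At 30 labels/s: frame 50674 → 00:28:09:04.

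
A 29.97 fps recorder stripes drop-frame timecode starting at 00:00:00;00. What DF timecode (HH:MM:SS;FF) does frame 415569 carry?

Ten DF minutes hold 17982 frames, so frame 415569 lies in block 23 (frames 413586–431567) with 1983 frames into that block.
The block's first minute is 1800 frames and the rest 1798 each; 1983 frames reaches minute 1, so 23 × 18 + 1 × 2 = 416 labels have been skipped so far.
Adding those back, label number 415569 + 416 = 415985 at 30 labels/s is 13866 s + 5 f = 3 h 51 min 6 s frame 5, i.e. 03:51:06;05.

03:51:06;05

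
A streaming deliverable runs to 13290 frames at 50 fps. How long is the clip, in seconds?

265.8 seconds

Running time = 13290 / (50) = 265.8 s.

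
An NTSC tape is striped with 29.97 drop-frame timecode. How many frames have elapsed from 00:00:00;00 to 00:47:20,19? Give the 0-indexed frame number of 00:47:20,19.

85133

Complete 10-minute blocks: 4, each 17982 frames → 71928.
Remaining 7 whole minutes in the current block: 1800 + 6 × 1798 = 12588 frames.
Within the current minute: 20 × 30 + 19 − 2 = 617 (labels ;00/;01 skipped at this minute). Total = 71928 + 12588 + 617 = 85133.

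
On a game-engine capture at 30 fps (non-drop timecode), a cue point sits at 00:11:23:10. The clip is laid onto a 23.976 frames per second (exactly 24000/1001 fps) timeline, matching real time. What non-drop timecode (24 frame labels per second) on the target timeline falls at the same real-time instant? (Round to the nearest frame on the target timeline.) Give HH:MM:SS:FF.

Source frame index: (0×3600 + 11×60 + 23) × 30 + 10 = 20500.
Real time: 20500 / (30) = 2050/3 s.
Target frame: (2050/3) × (24000/1001) = 16400000/1001 ≈ 16383.616 → 16384.
At 24 labels/s: frame 16384 → 00:11:22:16.

00:11:22:16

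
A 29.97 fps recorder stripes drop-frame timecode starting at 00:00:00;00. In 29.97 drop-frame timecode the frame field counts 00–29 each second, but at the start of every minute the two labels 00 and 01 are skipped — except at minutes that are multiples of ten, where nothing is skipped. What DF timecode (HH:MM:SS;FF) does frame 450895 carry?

Ten DF minutes hold 17982 frames, so frame 450895 lies in block 25 (frames 449550–467531) with 1345 frames into that block.
The block's first minute is 1800 frames and the rest 1798 each; 1345 frames reaches minute 0, so 25 × 18 + 0 × 2 = 450 labels have been skipped so far.
Adding those back, label number 450895 + 450 = 451345 at 30 labels/s is 15044 s + 25 f = 4 h 10 min 44 s frame 25, i.e. 04:10:44;25.

04:10:44;25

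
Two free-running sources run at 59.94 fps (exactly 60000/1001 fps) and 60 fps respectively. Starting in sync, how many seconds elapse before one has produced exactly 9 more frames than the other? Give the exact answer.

150.15 seconds

The gap grows by |60 − 60000/1001| = 60/1001 frames per second.
Time for a 9-frame gap: 9 ÷ (60/1001) = 150.15 s.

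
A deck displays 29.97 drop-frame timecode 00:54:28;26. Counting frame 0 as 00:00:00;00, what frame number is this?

As if non-drop at 30 labels/s: (0 × 3600 + 54 × 60 + 28) × 30 + 26 = 98066.
Minute boundaries passed: 54; those not divisible by 10: 54 − 5 = 49; dropped labels = 2 × 49 = 98.
Actual frame index = 98066 − 98 = 97968.

97968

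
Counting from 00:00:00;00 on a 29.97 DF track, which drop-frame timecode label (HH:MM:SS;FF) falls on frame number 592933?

Each 10-minute DF block holds 10 × 60 × 30 − 9 × 2 = 17982 frames. 592933 ÷ 17982 → 32 full blocks, remainder 17509.
Within the partial block the first minute is 1800 frames and each further minute 1798, so 9 further minute boundaries passed. Total skipped labels = 18 × 32 + 2 × 9 = 594.
Non-drop label index = 592933 + 594 = 593527; at 30 labels/s that is 05:29:44:07, i.e. DF 05:29:44;07.

05:29:44;07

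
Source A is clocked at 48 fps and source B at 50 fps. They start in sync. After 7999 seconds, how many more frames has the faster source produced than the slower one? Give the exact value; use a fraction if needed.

15998 frames

A emits 48 × 7999 = 383952 frames; B emits 50 × 7999 = 399950.
Difference = 15998 frames; B is ahead of A.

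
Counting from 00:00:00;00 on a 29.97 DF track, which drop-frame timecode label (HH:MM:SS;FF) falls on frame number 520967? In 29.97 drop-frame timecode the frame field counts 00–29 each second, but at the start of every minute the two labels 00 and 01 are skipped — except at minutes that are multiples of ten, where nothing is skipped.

04:49:42;29

Each 10-minute DF block holds 10 × 60 × 30 − 9 × 2 = 17982 frames. 520967 ÷ 17982 → 28 full blocks, remainder 17471.
Within the partial block the first minute is 1800 frames and each further minute 1798, so 9 further minute boundaries passed. Total skipped labels = 18 × 28 + 2 × 9 = 522.
Non-drop label index = 520967 + 522 = 521489; at 30 labels/s that is 04:49:42:29, i.e. DF 04:49:42;29.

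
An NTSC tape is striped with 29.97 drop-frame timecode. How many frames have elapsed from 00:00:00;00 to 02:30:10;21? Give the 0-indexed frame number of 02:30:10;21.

270051

As if non-drop at 30 labels/s: (2 × 3600 + 30 × 60 + 10) × 30 + 21 = 270321.
Minute boundaries passed: 150; those not divisible by 10: 150 − 15 = 135; dropped labels = 2 × 135 = 270.
Actual frame index = 270321 − 270 = 270051.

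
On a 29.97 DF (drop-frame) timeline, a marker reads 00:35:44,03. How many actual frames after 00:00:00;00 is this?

64259

Complete 10-minute blocks: 3, each 17982 frames → 53946.
Remaining 5 whole minutes in the current block: 1800 + 4 × 1798 = 8992 frames.
Within the current minute: 44 × 30 + 3 − 2 = 1321 (labels ;00/;01 skipped at this minute). Total = 53946 + 8992 + 1321 = 64259.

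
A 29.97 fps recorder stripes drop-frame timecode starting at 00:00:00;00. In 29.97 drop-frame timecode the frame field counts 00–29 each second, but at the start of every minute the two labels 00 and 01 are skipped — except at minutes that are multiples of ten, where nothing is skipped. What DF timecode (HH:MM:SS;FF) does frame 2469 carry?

00:01:22;11

Each 10-minute DF block holds 10 × 60 × 30 − 9 × 2 = 17982 frames. 2469 ÷ 17982 → 0 full blocks, remainder 2469.
Within the partial block the first minute is 1800 frames and each further minute 1798, so 1 further minute boundary passed. Total skipped labels = 18 × 0 + 2 × 1 = 2.
Non-drop label index = 2469 + 2 = 2471; at 30 labels/s that is 00:01:22:11, i.e. DF 00:01:22;11.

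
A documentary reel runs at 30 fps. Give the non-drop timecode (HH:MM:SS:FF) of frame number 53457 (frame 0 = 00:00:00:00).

53457 ÷ 30 = 1781 full seconds, remainder 27 frames.
1781 s = 0 h 29 min 41 s.
Timecode: 00:29:41:27.

00:29:41:27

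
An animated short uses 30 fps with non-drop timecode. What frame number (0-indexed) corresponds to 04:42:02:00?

frame 507660

Total seconds to the label: (4 × 3600 + 42 × 60 + 2) = 16922.
Frame index = 16922 × 30 + 0 = 507660.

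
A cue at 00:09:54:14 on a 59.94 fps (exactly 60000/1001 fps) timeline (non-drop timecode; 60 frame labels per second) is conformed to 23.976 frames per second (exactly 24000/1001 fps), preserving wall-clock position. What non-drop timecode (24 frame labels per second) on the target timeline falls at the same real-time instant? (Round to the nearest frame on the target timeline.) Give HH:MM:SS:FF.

00:09:54:06

Source frame index: (0×3600 + 9×60 + 54) × 60 + 14 = 35654.
Real time: 35654 / (60000/1001) = 17844827/30000 s.
Target frame: (17844827/30000) × (24000/1001) = 71308/5 ≈ 14261.600 → 14262.
At 24 labels/s: frame 14262 → 00:09:54:06.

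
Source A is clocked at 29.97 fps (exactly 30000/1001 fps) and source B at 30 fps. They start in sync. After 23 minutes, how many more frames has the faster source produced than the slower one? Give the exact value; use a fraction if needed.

23 min = 1380 s.
A emits 30000/1001 × 1380 = 41400000/1001 frames; B emits 30 × 1380 = 41400.
Difference = 41400/1001 frames (≈ 41.3586); B is ahead of A.

41400/1001 frames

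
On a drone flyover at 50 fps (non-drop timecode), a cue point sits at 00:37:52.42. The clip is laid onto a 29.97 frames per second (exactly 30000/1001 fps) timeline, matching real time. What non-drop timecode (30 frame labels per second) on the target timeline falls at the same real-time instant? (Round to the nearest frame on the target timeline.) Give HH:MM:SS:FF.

Source frame index: (0×3600 + 37×60 + 52) × 50 + 42 = 113642.
Real time: 113642 / (50) = 56821/25 s.
Target frame: (56821/25) × (30000/1001) = 68185200/1001 ≈ 68117.083 → 68117.
At 30 labels/s: frame 68117 → 00:37:50:17.

00:37:50:17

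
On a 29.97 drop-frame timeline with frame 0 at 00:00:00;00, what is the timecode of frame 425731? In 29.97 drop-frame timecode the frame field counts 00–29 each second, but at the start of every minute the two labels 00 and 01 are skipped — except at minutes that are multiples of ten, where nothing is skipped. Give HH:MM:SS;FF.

Each 10-minute DF block holds 10 × 60 × 30 − 9 × 2 = 17982 frames. 425731 ÷ 17982 → 23 full blocks, remainder 12145.
Within the partial block the first minute is 1800 frames and each further minute 1798, so 6 further minute boundaries passed. Total skipped labels = 18 × 23 + 2 × 6 = 426.
Non-drop label index = 425731 + 426 = 426157; at 30 labels/s that is 03:56:45:07, i.e. DF 03:56:45;07.

03:56:45;07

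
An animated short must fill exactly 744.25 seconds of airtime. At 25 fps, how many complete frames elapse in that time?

Frames = 744.25 × 25 = 74425/4 ≈ 18606.2500.
Complete frames: 18606.

18606 frames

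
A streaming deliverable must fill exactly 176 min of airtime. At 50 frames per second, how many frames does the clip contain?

528000 frames

176 min = 10560 s.
Frames = 10560 × 50 = 528000.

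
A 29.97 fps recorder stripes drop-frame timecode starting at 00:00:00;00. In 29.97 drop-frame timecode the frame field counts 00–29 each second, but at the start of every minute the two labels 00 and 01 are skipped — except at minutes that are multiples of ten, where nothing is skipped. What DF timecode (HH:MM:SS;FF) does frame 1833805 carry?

16:59:48;01

Each 10-minute DF block holds 10 × 60 × 30 − 9 × 2 = 17982 frames. 1833805 ÷ 17982 → 101 full blocks, remainder 17623.
Within the partial block the first minute is 1800 frames and each further minute 1798, so 9 further minute boundaries passed. Total skipped labels = 18 × 101 + 2 × 9 = 1836.
Non-drop label index = 1833805 + 1836 = 1835641; at 30 labels/s that is 16:59:48:01, i.e. DF 16:59:48;01.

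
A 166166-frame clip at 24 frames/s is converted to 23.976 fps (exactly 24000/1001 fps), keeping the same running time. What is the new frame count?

Target frames = source frames × (target rate / source rate) = 166166 × (24000/1001)/(24) = 166166 × 1000/1001 = 166000.

166000 frames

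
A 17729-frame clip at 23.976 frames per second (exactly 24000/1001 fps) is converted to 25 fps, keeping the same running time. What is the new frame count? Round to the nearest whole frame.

18486 frames

Frames at target rate = 17729 × (25) / (24000/1001) = 17746729/960 ≈ 18486.176.
Nearest whole frame: 18486.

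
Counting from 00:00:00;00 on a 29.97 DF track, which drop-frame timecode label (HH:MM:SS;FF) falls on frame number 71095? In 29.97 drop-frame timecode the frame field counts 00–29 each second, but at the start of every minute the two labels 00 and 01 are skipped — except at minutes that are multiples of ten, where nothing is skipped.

00:39:32;07

Ten DF minutes hold 17982 frames, so frame 71095 lies in block 3 (frames 53946–71927) with 17149 frames into that block.
The block's first minute is 1800 frames and the rest 1798 each; 17149 frames reaches minute 9, so 3 × 18 + 9 × 2 = 72 labels have been skipped so far.
Adding those back, label number 71095 + 72 = 71167 at 30 labels/s is 2372 s + 7 f = 0 h 39 min 32 s frame 7, i.e. 00:39:32;07.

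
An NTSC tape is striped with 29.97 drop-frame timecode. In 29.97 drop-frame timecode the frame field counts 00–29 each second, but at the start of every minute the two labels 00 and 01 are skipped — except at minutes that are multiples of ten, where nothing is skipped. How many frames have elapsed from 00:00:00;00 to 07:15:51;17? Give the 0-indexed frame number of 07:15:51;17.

As if non-drop at 30 labels/s: (7 × 3600 + 15 × 60 + 51) × 30 + 17 = 784547.
Minute boundaries passed: 435; those not divisible by 10: 435 − 43 = 392; dropped labels = 2 × 392 = 784.
Actual frame index = 784547 − 784 = 783763.

783763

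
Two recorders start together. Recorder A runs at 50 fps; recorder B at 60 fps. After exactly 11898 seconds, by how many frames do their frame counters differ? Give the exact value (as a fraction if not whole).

118980 frames

A emits 50 × 11898 = 594900 frames; B emits 60 × 11898 = 713880.
Difference = 118980 frames; B is ahead of A.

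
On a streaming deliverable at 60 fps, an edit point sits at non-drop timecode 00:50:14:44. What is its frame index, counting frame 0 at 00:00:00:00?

frame 180884

Total seconds to the label: (0 × 3600 + 50 × 60 + 14) = 3014.
Frame index = 3014 × 60 + 44 = 180884.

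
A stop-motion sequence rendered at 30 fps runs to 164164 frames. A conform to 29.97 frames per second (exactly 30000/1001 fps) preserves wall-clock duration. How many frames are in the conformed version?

164000 frames

Target frames = source frames × (target rate / source rate) = 164164 × (30000/1001)/(30) = 164164 × 1000/1001 = 164000.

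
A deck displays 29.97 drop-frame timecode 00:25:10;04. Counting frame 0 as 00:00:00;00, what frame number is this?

Complete 10-minute blocks: 2, each 17982 frames → 35964.
Remaining 5 whole minutes in the current block: 1800 + 4 × 1798 = 8992 frames.
Within the current minute: 10 × 30 + 4 − 2 = 302 (labels ;00/;01 skipped at this minute). Total = 35964 + 8992 + 302 = 45258.

45258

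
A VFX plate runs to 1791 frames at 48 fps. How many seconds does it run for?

37.3125 seconds

Running time = 1791 / (48) = 37.3125 s.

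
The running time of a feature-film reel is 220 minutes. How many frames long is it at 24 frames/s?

316800 frames

220 min = 13200 s.
Frames = 13200 × 24 = 316800.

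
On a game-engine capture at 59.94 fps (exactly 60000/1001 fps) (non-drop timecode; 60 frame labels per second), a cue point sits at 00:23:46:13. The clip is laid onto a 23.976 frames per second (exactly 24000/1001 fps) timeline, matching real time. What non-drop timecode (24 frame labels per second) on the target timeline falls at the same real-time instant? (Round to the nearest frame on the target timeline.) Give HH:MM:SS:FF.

00:23:46:05

Source frame index: (0×3600 + 23×60 + 46) × 60 + 13 = 85573.
Real time: 85573 / (60000/1001) = 85658573/60000 s.
Target frame: (85658573/60000) × (24000/1001) = 171146/5 ≈ 34229.200 → 34229.
At 24 labels/s: frame 34229 → 00:23:46:05.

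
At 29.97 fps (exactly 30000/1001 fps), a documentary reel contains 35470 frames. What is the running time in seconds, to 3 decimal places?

1183.516 seconds

Running time = 35470 × 1001/30000 = 3550547/3000 s ≈ 1183.516 s.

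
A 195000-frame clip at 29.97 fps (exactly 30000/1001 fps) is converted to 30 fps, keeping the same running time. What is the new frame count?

195195 frames

Target frames = source frames × (target rate / source rate) = 195000 × (30)/(30000/1001) = 195000 × 1001/1000 = 195195.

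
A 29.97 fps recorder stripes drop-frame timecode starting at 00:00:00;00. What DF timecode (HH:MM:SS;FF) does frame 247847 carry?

02:17:49;25

Ten DF minutes hold 17982 frames, so frame 247847 lies in block 13 (frames 233766–251747) with 14081 frames into that block.
The block's first minute is 1800 frames and the rest 1798 each; 14081 frames reaches minute 7, so 13 × 18 + 7 × 2 = 248 labels have been skipped so far.
Adding those back, label number 247847 + 248 = 248095 at 30 labels/s is 8269 s + 25 f = 2 h 17 min 49 s frame 25, i.e. 02:17:49;25.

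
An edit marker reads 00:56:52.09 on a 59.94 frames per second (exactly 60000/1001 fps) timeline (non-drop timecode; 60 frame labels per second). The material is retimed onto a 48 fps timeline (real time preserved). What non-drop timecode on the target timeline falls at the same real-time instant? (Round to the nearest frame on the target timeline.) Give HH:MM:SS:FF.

00:56:55:27

Source frame index: (0×3600 + 56×60 + 52) × 60 + 9 = 204729.
Real time: 204729 / (60000/1001) = 68311243/20000 s.
Target frame: (68311243/20000) × (48) = 204933729/1250 ≈ 163946.983 → 163947.
At 48 labels/s: frame 163947 → 00:56:55:27.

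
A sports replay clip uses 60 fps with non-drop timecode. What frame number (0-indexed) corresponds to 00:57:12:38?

Total seconds to the label: (0 × 3600 + 57 × 60 + 12) = 3432.
Frame index = 3432 × 60 + 38 = 205958.

205958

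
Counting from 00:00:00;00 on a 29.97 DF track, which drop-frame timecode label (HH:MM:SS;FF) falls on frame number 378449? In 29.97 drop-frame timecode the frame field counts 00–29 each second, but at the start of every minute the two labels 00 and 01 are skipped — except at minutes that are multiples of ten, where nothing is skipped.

03:30:27;17

Ten DF minutes hold 17982 frames, so frame 378449 lies in block 21 (frames 377622–395603) with 827 frames into that block.
The block's first minute is 1800 frames and the rest 1798 each; 827 frames reaches minute 0, so 21 × 18 + 0 × 2 = 378 labels have been skipped so far.
Adding those back, label number 378449 + 378 = 378827 at 30 labels/s is 12627 s + 17 f = 3 h 30 min 27 s frame 17, i.e. 03:30:27;17.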